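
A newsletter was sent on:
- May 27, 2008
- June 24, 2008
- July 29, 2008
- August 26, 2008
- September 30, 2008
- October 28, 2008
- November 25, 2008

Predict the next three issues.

Every date is a Tuesday; gaps 28, 35, 28, 35, 28, 28 days.
Each is the last Tuesday of its month (at least one falls on the 29th or later, ruling out '4th Tuesday').
Last Tuesday of December 2008: December 30, 2008.
January 2009 ends with Tuesday January 27, 2009.
February 2009 ends with Tuesday February 24, 2009.

December 30, 2008; January 27, 2009; February 24, 2009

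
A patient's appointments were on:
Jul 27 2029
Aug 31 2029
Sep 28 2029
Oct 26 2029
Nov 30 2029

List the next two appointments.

Every date is a Friday; gaps 35, 28, 28, 35 days.
Each is the last Friday of its month (at least one falls on the 29th or later, ruling out '4th Friday').
Last Friday of December 2029: Dec 28 2029.
January 2030 ends with Friday Jan 25 2030.

Dec 28 2029, Jan 25 2030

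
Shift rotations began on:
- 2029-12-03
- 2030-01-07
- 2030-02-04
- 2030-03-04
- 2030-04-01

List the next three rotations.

2030-05-06, 2030-06-03, 2030-07-01

These are Mondays at 28- or 35-day spacing (35, 28, 28, 28).
The pattern: 1st Monday of the month.
May 2030 — 1st Monday is 2030-05-06.
1st Monday of June 2030: 2030-06-03.
July 2030 — 1st Monday is 2030-07-01.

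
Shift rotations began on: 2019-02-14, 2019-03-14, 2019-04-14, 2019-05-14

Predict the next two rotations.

2019-06-14, 2019-07-14

Gaps: 28, 31, 30 days — not constant. Every event is on the 14th of the month.
Pattern: the 14th of each month.
Next: June 2019 → 2019-06-14.
July 2019: 2019-07-14.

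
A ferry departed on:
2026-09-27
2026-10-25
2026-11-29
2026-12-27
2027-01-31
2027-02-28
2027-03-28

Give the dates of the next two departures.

2027-04-25, 2027-05-30

These are Sundays with 28, 35, 28, 35, 28, 28-day gaps.
Each is the final Sunday of its month — 2026-11-29 is past the 28th, so '4th Sunday' doesn't fit.
April 2027 ends with Sunday 2027-04-25.
May 2027 ends with Sunday 2027-05-30.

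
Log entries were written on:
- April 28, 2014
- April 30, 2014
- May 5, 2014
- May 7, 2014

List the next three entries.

May 12, 2014; May 14, 2014; May 19, 2014

The gap pattern 2, 5, 2 repeats every 2 events.
These are the Mondays and Wednesdays of each week.
The following Monday is May 12, 2014.
Next Wednesday: May 14, 2014.
Next Monday: May 19, 2014.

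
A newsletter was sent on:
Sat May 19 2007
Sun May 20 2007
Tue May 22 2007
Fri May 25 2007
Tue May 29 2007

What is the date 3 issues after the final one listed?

Intervals are 1, 2, 3, 4 days — an arithmetic progression with common difference 1.
Next gap: 5 days. Tue May 29 2007 + 5 days = Sun Jun 3 2007.
Next gap: 6 days. Sun Jun 3 2007 + 6 days = Sat Jun 9 2007.
Next gap: 7 days. Sat Jun 9 2007 + 7 days = Sat Jun 16 2007.

Sat Jun 16 2007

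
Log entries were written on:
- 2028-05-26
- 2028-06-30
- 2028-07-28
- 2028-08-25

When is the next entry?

2028-09-29

Every date is a Friday; gaps 35, 28, 28 days.
Each is the last Friday of its month (at least one falls on the 29th or later, ruling out '4th Friday').
September 2028 ends with Friday 2028-09-29.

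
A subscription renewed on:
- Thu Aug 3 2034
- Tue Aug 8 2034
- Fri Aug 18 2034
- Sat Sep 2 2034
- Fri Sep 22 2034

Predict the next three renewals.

Tue Oct 17 2034, Thu Nov 16 2034, Thu Dec 21 2034

Intervals are 5, 10, 15, 20 days — an arithmetic progression with common difference 5.
Next gap: 25 days. Fri Sep 22 2034 + 25 days = Tue Oct 17 2034.
Next gap: 30 days. Tue Oct 17 2034 + 30 days = Thu Nov 16 2034.
Next gap: 35 days. Thu Nov 16 2034 + 35 days = Thu Dec 21 2034.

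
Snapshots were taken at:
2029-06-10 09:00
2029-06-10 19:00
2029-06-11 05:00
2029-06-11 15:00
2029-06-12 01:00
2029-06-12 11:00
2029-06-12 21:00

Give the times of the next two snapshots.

Spacing: 10, 10, 10, 10, 10, 10 h — constant 10 h.
2029-06-12 21:00 + 10 h = 2029-06-13 07:00.
2029-06-13 07:00 + 10 h = 2029-06-13 17:00.

2029-06-13 07:00, 2029-06-13 17:00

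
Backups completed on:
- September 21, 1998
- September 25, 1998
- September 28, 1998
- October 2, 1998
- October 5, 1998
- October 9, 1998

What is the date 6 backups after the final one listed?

October 30, 1998

Every event lands on a Monday or Friday (gaps cycle 4, 3, 4, 3, 4).
So the schedule is: every Monday and Friday.
Next Monday: October 12, 1998.
Next Friday: October 16, 1998.
The following Monday is October 19, 1998.
The following Friday is October 23, 1998.
The following Monday is October 26, 1998.
Next Friday: October 30, 1998.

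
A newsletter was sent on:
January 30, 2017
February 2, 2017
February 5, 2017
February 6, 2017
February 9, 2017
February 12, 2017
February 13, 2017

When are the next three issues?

February 16, 2017; February 19, 2017; February 20, 2017

Gaps: 3, 3, 1, 3, 3, 1 days — not constant, but cyclic with period 3.
The events fall on every Monday, Thursday and Sunday.
Next Thursday: February 16, 2017.
Next Sunday: February 19, 2017.
Next Monday: February 20, 2017.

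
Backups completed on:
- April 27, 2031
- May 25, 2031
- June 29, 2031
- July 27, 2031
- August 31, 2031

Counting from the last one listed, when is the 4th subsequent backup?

December 28, 2031

These are Sundays with 28, 35, 28, 35-day gaps.
Each is the final Sunday of its month — June 29, 2031 is past the 28th, so '4th Sunday' doesn't fit.
September 2031 ends with Sunday September 28, 2031.
Last Sunday of October 2031: October 26, 2031.
Last Sunday of November 2031: November 30, 2031.
December 2031 ends with Sunday December 28, 2031.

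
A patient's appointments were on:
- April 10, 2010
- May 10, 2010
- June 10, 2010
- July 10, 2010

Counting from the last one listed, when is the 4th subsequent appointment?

November 10, 2010

The day-of-month is always 10 (30, 31, 30 days between events).
So this recurs on the 10th of each month.
Next: August 2010 → August 10, 2010.
Next: September 2010 → September 10, 2010.
Next: October 2010 → October 10, 2010.
Next: November 2010 → November 10, 2010.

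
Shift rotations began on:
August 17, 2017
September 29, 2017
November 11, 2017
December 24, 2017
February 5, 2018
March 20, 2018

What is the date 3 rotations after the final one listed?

Gaps between consecutive events: 43, 43, 43, 43, 43 days — a constant 43-day interval.
March 20, 2018 + 43 days = May 2, 2018.
May 2, 2018 + 43 days = June 14, 2018.
June 14, 2018 + 43 days = July 27, 2018.

July 27, 2018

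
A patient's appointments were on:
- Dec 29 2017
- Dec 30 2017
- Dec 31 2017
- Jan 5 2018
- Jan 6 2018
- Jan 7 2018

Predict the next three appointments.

Gaps: 1, 1, 5, 1, 1 days — not constant, but cyclic with period 3.
The events fall on every Friday, Saturday and Sunday.
The following Friday is Jan 12 2018.
Next Saturday: Jan 13 2018.
Next Sunday: Jan 14 2018.

Jan 12 2018, Jan 13 2018, Jan 14 2018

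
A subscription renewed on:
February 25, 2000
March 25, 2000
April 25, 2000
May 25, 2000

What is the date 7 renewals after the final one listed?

The day-of-month is always 25 (29, 31, 30 days between events).
So this recurs on the 25th of each month.
Next: June 2000 → June 25, 2000.
July 2000: July 25, 2000.
Next: August 2000 → August 25, 2000.
September 2000: September 25, 2000.
Next: October 2000 → October 25, 2000.
Next: November 2000 → November 25, 2000.
December 2000: December 25, 2000.

December 25, 2000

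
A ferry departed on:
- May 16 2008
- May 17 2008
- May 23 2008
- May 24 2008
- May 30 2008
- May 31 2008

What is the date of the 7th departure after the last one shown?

The gap pattern 1, 6, 1, 6, 1 repeats every 2 events.
These are the Fridays and Saturdays of each week.
Next Friday: Jun 6 2008.
The following Saturday is Jun 7 2008.
The following Friday is Jun 13 2008.
The following Saturday is Jun 14 2008.
The following Friday is Jun 20 2008.
Next Saturday: Jun 21 2008.
The following Friday is Jun 27 2008.

Jun 27 2008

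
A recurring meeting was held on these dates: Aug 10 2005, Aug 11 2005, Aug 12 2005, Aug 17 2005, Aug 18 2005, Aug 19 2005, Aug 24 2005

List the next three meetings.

Aug 25 2005, Aug 26 2005, Aug 31 2005

The gap pattern 1, 1, 5, 1, 1, 5 repeats every 3 events.
These are the Wednesdays, Thursdays and Fridays of each week.
The following Thursday is Aug 25 2005.
Next Friday: Aug 26 2005.
Next Wednesday: Aug 31 2005.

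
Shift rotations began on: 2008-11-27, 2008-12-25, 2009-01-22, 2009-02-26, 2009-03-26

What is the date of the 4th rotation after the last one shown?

2009-07-23

These are Thursdays at 28- or 35-day spacing (28, 28, 35, 28).
The pattern: 4th Thursday of the month.
April 2009 — 4th Thursday is 2009-04-23.
4th Thursday of May 2009: 2009-05-28.
4th Thursday of June 2009: 2009-06-25.
4th Thursday of July 2009: 2009-07-23.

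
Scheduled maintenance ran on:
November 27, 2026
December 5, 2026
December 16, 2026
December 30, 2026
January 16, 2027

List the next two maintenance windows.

The spacing grows by 3 each time: 8, 11, 14, 17 days.
Next gap: 20 days. January 16, 2027 + 20 days = February 5, 2027.
Next gap: 23 days. February 5, 2027 + 23 days = February 28, 2027.

February 5, 2027; February 28, 2027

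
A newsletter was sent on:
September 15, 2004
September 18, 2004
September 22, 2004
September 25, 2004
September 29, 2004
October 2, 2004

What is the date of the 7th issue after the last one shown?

October 27, 2004

Gaps: 3, 4, 3, 4, 3 days — not constant, but cyclic with period 2.
The events fall on every Wednesday and Saturday.
Next Wednesday: October 6, 2004.
The following Saturday is October 9, 2004.
The following Wednesday is October 13, 2004.
The following Saturday is October 16, 2004.
Next Wednesday: October 20, 2004.
Next Saturday: October 23, 2004.
The following Wednesday is October 27, 2004.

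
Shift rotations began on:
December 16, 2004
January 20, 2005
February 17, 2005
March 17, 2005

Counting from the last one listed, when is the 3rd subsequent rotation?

Gaps: 35, 28, 28 days — a mix of 28 and 35. Every date is a Thursday.
Each is the 3rd Thursday of its month.
April 2005 — 3rd Thursday is April 21, 2005.
May 2005 — 3rd Thursday is May 19, 2005.
June 2005 — 3rd Thursday is June 16, 2005.

June 16, 2005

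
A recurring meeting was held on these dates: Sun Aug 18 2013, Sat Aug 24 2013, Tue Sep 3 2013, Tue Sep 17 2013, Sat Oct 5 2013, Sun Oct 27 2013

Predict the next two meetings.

The spacing grows by 4 each time: 6, 10, 14, 18, 22 days.
Next gap: 26 days. Sun Oct 27 2013 + 26 days = Fri Nov 22 2013.
Next gap: 30 days. Fri Nov 22 2013 + 30 days = Sun Dec 22 2013.

Fri Nov 22 2013, Sun Dec 22 2013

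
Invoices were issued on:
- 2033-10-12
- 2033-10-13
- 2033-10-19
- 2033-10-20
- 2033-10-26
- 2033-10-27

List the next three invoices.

The gap pattern 1, 6, 1, 6, 1 repeats every 2 events.
These are the Wednesdays and Thursdays of each week.
The following Wednesday is 2033-11-02.
The following Thursday is 2033-11-03.
The following Wednesday is 2033-11-09.

2033-11-02, 2033-11-03, 2033-11-09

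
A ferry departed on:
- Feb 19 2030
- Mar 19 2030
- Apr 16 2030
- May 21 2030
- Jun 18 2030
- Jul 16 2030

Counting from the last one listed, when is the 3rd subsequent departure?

Oct 15 2030

Gaps: 28, 28, 35, 28, 28 days — a mix of 28 and 35. Every date is a Tuesday.
Each is the 3rd Tuesday of its month.
3rd Tuesday of August 2030: Aug 20 2030.
September 2030 — 3rd Tuesday is Sep 17 2030.
October 2030 — 3rd Tuesday is Oct 15 2030.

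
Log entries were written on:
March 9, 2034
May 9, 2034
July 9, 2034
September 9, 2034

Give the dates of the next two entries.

November 9, 2034; January 9, 2035

Each date is the 9th; the gaps (61, 61, 62) track the month lengths.
The rule is the 9th of every 2 months.
November 2034: November 9, 2034.
January 2035: January 9, 2035.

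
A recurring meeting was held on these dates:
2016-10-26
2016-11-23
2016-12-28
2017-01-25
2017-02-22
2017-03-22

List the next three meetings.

2017-04-26, 2017-05-24, 2017-06-28

These are Wednesdays at 28- or 35-day spacing (28, 35, 28, 28, 28).
The pattern: 4th Wednesday of the month.
4th Wednesday of April 2017: 2017-04-26.
May 2017 — 4th Wednesday is 2017-05-24.
June 2017 — 4th Wednesday is 2017-06-28.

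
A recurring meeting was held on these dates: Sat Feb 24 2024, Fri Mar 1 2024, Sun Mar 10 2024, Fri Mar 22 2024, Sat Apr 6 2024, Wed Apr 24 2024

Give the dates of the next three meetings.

The spacing grows by 3 each time: 6, 9, 12, 15, 18 days.
Next gap: 21 days. Wed Apr 24 2024 + 21 days = Wed May 15 2024.
Next gap: 24 days. Wed May 15 2024 + 24 days = Sat Jun 8 2024.
Next gap: 27 days. Sat Jun 8 2024 + 27 days = Fri Jul 5 2024.

Wed May 15 2024, Sat Jun 8 2024, Fri Jul 5 2024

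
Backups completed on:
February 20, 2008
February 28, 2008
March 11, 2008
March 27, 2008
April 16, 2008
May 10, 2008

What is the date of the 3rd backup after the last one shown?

August 14, 2008

Intervals are 8, 12, 16, 20, 24 days — an arithmetic progression with common difference 4.
Next gap: 28 days. May 10, 2008 + 28 days = June 7, 2008.
Next gap: 32 days. June 7, 2008 + 32 days = July 9, 2008.
Next gap: 36 days. July 9, 2008 + 36 days = August 14, 2008.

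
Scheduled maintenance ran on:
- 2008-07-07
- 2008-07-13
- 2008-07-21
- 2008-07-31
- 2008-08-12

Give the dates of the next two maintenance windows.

Gaps: 6, 8, 10, 12 days — each gap is 2 larger than the previous one.
Next gap: 14 days. 2008-08-12 + 14 days = 2008-08-26.
Next gap: 16 days. 2008-08-26 + 16 days = 2008-09-11.

2008-08-26, 2008-09-11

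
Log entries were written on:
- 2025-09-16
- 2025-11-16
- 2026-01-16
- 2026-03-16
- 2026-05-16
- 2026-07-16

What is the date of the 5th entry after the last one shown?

The day-of-month is always 16 (61, 61, 59, 61, 61 days between events).
So this recurs on the 16th of every 2 months.
Next: September 2026 → 2026-09-16.
Next: November 2026 → 2026-11-16.
January 2027: 2027-01-16.
March 2027: 2027-03-16.
May 2027: 2027-05-16.

2027-05-16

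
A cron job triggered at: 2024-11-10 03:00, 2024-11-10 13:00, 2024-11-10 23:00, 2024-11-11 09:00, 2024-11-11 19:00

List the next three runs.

The interval is a steady 10 hours (10, 10, 10, 10).
2024-11-11 19:00 + 10 h = 2024-11-12 05:00.
2024-11-12 05:00 + 10 h = 2024-11-12 15:00.
2024-11-12 15:00 + 10 h = 2024-11-13 01:00.

2024-11-12 05:00, 2024-11-12 15:00, 2024-11-13 01:00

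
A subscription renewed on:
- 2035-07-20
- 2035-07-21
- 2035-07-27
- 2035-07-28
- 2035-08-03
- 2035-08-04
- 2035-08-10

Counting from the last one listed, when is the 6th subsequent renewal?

2035-08-31

Every event lands on a Friday or Saturday (gaps cycle 1, 6, 1, 6, 1, 6).
So the schedule is: every Friday and Saturday.
Next Saturday: 2035-08-11.
Next Friday: 2035-08-17.
Next Saturday: 2035-08-18.
Next Friday: 2035-08-24.
The following Saturday is 2035-08-25.
The following Friday is 2035-08-31.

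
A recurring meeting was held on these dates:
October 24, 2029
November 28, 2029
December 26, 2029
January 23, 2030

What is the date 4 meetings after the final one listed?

All dates are Wednesdays, 35, 28, 28 days apart.
Specifically, the 4th Wednesday of each month.
February 2030 — 4th Wednesday is February 27, 2030.
4th Wednesday of March 2030: March 27, 2030.
4th Wednesday of April 2030: April 24, 2030.
May 2030 — 4th Wednesday is May 22, 2030.

May 22, 2030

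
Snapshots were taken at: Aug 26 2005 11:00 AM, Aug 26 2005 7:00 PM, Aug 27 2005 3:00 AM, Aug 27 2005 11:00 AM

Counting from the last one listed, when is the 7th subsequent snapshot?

Aug 29 2005 7:00 PM

The interval is a steady 8 hours (8, 8, 8).
Aug 27 2005 11:00 AM + 8 h = Aug 27 2005 7:00 PM.
Aug 27 2005 7:00 PM + 8 h = Aug 28 2005 3:00 AM.
Aug 28 2005 3:00 AM + 8 h = Aug 28 2005 11:00 AM.
Aug 28 2005 11:00 AM + 8 h = Aug 28 2005 7:00 PM.
Aug 28 2005 7:00 PM + 8 h = Aug 29 2005 3:00 AM.
Aug 29 2005 3:00 AM + 8 h = Aug 29 2005 11:00 AM.
Aug 29 2005 11:00 AM + 8 h = Aug 29 2005 7:00 PM.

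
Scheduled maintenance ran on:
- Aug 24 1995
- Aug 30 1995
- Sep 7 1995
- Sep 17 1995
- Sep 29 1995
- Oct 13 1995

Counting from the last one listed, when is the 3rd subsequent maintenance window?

The spacing grows by 2 each time: 6, 8, 10, 12, 14 days.
Next gap: 16 days. Oct 13 1995 + 16 days = Oct 29 1995.
Next gap: 18 days. Oct 29 1995 + 18 days = Nov 16 1995.
Next gap: 20 days. Nov 16 1995 + 20 days = Dec 6 1995.

Dec 6 1995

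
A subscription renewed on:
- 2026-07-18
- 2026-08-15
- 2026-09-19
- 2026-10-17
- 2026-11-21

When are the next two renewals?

2026-12-19, 2027-01-16

All dates are Saturdays, 28, 35, 28, 35 days apart.
Specifically, the 3rd Saturday of each month.
December 2026 — 3rd Saturday is 2026-12-19.
January 2027 — 3rd Saturday is 2027-01-16.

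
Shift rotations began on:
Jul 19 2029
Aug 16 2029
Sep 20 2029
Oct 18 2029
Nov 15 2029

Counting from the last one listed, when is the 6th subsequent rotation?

These are Thursdays at 28- or 35-day spacing (28, 35, 28, 28).
The pattern: 3rd Thursday of the month.
December 2029 — 3rd Thursday is Dec 20 2029.
3rd Thursday of January 2030: Jan 17 2030.
3rd Thursday of February 2030: Feb 21 2030.
March 2030 — 3rd Thursday is Mar 21 2030.
3rd Thursday of April 2030: Apr 18 2030.
3rd Thursday of May 2030: May 16 2030.

May 16 2030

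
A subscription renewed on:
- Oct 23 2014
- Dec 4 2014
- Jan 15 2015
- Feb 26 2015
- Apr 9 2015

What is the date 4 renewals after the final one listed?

Sep 24 2015

Every event comes 42 days after the last (42, 42, 42, 42).
Apr 9 2015 + 42 days = May 21 2015.
May 21 2015 + 42 days = Jul 2 2015.
Jul 2 2015 + 42 days = Aug 13 2015.
Aug 13 2015 + 42 days = Sep 24 2015.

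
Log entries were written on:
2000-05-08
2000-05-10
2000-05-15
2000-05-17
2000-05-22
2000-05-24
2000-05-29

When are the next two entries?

Every event lands on a Monday or Wednesday (gaps cycle 2, 5, 2, 5, 2, 5).
So the schedule is: every Monday and Wednesday.
The following Wednesday is 2000-05-31.
The following Monday is 2000-06-05.

2000-05-31, 2000-06-05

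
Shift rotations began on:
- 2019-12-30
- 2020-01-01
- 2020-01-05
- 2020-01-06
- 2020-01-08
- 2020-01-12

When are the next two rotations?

Gaps: 2, 4, 1, 2, 4 days — not constant, but cyclic with period 3.
The events fall on every Monday, Wednesday and Sunday.
The following Monday is 2020-01-13.
The following Wednesday is 2020-01-15.

2020-01-13, 2020-01-15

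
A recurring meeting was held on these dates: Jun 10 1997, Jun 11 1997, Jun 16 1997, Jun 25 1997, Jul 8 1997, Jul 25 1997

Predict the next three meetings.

Aug 15 1997, Sep 9 1997, Oct 8 1997

Gaps: 1, 5, 9, 13, 17 days — each gap is 4 larger than the previous one.
Next gap: 21 days. Jul 25 1997 + 21 days = Aug 15 1997.
Next gap: 25 days. Aug 15 1997 + 25 days = Sep 9 1997.
Next gap: 29 days. Sep 9 1997 + 29 days = Oct 8 1997.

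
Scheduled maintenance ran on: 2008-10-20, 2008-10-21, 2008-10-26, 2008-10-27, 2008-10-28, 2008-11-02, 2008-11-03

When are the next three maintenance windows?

Every event lands on a Monday or Tuesday or Sunday (gaps cycle 1, 5, 1, 1, 5, 1).
So the schedule is: every Monday, Tuesday and Sunday.
Next Tuesday: 2008-11-04.
Next Sunday: 2008-11-09.
The following Monday is 2008-11-10.

2008-11-04, 2008-11-09, 2008-11-10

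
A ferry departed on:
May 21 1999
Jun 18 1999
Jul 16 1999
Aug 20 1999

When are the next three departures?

Sep 17 1999, Oct 15 1999, Nov 19 1999

These are Fridays at 28- or 35-day spacing (28, 28, 35).
The pattern: 3rd Friday of the month.
September 1999 — 3rd Friday is Sep 17 1999.
October 1999 — 3rd Friday is Oct 15 1999.
November 1999 — 3rd Friday is Nov 19 1999.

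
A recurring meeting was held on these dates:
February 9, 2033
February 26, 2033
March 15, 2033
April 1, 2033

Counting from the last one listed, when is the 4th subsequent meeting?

Gaps between consecutive events: 17, 17, 17 days — a constant 17-day interval.
April 1, 2033 + 17 days = April 18, 2033.
April 18, 2033 + 17 days = May 5, 2033.
May 5, 2033 + 17 days = May 22, 2033.
May 22, 2033 + 17 days = June 8, 2033.

June 8, 2033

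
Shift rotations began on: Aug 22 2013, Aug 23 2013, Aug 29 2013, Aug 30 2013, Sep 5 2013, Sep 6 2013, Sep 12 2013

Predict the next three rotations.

Sep 13 2013, Sep 19 2013, Sep 20 2013

Gaps: 1, 6, 1, 6, 1, 6 days — not constant, but cyclic with period 2.
The events fall on every Thursday and Friday.
Next Friday: Sep 13 2013.
Next Thursday: Sep 19 2013.
The following Friday is Sep 20 2013.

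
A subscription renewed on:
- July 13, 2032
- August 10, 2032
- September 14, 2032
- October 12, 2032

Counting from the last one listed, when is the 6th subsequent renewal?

April 12, 2033

These are Tuesdays at 28- or 35-day spacing (28, 35, 28).
The pattern: 2nd Tuesday of the month.
2nd Tuesday of November 2032: November 9, 2032.
2nd Tuesday of December 2032: December 14, 2032.
2nd Tuesday of January 2033: January 11, 2033.
February 2033 — 2nd Tuesday is February 8, 2033.
2nd Tuesday of March 2033: March 8, 2033.
April 2033 — 2nd Tuesday is April 12, 2033.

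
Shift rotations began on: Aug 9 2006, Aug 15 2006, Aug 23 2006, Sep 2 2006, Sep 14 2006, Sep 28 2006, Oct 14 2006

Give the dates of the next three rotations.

Nov 1 2006, Nov 21 2006, Dec 13 2006

Intervals are 6, 8, 10, 12, 14, 16 days — an arithmetic progression with common difference 2.
Next gap: 18 days. Oct 14 2006 + 18 days = Nov 1 2006.
Next gap: 20 days. Nov 1 2006 + 20 days = Nov 21 2006.
Next gap: 22 days. Nov 21 2006 + 22 days = Dec 13 2006.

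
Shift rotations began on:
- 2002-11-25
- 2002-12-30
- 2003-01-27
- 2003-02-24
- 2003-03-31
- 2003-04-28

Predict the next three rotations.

All Mondays; the gaps (35, 28, 28, 35, 28) vary with month length.
This is the last Monday of each month.
May 2003 ends with Monday 2003-05-26.
June 2003 ends with Monday 2003-06-30.
July 2003 ends with Monday 2003-07-28.

2003-05-26, 2003-06-30, 2003-07-28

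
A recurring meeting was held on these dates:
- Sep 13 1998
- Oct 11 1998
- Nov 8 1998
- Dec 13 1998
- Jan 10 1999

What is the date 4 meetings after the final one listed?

Gaps: 28, 28, 35, 28 days — a mix of 28 and 35. Every date is a Sunday.
Each is the 2nd Sunday of its month.
February 1999 — 2nd Sunday is Feb 14 1999.
March 1999 — 2nd Sunday is Mar 14 1999.
April 1999 — 2nd Sunday is Apr 11 1999.
2nd Sunday of May 1999: May 9 1999.

May 9 1999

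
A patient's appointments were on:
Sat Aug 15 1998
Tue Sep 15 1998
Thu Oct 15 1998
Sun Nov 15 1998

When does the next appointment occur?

Each date is the 15th; the gaps (31, 30, 31) track the month lengths.
The rule is the 15th of each month.
Next: December 1998 → Tue Dec 15 1998.

Tue Dec 15 1998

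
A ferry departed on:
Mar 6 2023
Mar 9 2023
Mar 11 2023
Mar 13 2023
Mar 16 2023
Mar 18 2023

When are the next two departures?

Mar 20 2023, Mar 23 2023

Gaps: 3, 2, 2, 3, 2 days — not constant, but cyclic with period 3.
The events fall on every Monday, Thursday and Saturday.
Next Monday: Mar 20 2023.
The following Thursday is Mar 23 2023.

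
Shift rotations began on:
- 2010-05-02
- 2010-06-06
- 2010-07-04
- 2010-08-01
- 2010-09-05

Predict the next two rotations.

These are Sundays at 28- or 35-day spacing (35, 28, 28, 35).
The pattern: 1st Sunday of the month.
October 2010 — 1st Sunday is 2010-10-03.
November 2010 — 1st Sunday is 2010-11-07.

2010-10-03, 2010-11-07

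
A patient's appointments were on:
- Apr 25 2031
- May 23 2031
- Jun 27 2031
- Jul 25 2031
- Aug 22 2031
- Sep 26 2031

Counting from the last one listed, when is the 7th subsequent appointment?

Apr 23 2032

These are Fridays at 28- or 35-day spacing (28, 35, 28, 28, 35).
The pattern: 4th Friday of the month.
October 2031 — 4th Friday is Oct 24 2031.
November 2031 — 4th Friday is Nov 28 2031.
December 2031 — 4th Friday is Dec 26 2031.
4th Friday of January 2032: Jan 23 2032.
February 2032 — 4th Friday is Feb 27 2032.
4th Friday of March 2032: Mar 26 2032.
April 2032 — 4th Friday is Apr 23 2032.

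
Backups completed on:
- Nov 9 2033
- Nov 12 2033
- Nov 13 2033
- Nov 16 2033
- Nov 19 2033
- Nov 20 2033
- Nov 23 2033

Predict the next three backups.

Nov 26 2033, Nov 27 2033, Nov 30 2033

The gap pattern 3, 1, 3, 3, 1, 3 repeats every 3 events.
These are the Wednesdays, Saturdays and Sundays of each week.
Next Saturday: Nov 26 2033.
Next Sunday: Nov 27 2033.
Next Wednesday: Nov 30 2033.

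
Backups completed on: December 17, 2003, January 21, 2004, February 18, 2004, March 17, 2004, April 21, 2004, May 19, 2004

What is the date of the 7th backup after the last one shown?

These are Wednesdays at 28- or 35-day spacing (35, 28, 28, 35, 28).
The pattern: 3rd Wednesday of the month.
June 2004 — 3rd Wednesday is June 16, 2004.
3rd Wednesday of July 2004: July 21, 2004.
3rd Wednesday of August 2004: August 18, 2004.
3rd Wednesday of September 2004: September 15, 2004.
October 2004 — 3rd Wednesday is October 20, 2004.
3rd Wednesday of November 2004: November 17, 2004.
December 2004 — 3rd Wednesday is December 15, 2004.

December 15, 2004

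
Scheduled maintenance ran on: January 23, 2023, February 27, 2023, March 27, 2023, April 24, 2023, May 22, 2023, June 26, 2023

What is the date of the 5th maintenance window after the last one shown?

November 27, 2023

All dates are Mondays, 35, 28, 28, 28, 35 days apart.
Specifically, the 4th Monday of each month.
July 2023 — 4th Monday is July 24, 2023.
August 2023 — 4th Monday is August 28, 2023.
4th Monday of September 2023: September 25, 2023.
October 2023 — 4th Monday is October 23, 2023.
4th Monday of November 2023: November 27, 2023.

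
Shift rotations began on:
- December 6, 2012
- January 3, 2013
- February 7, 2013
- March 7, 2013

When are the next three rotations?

Gaps: 28, 35, 28 days — a mix of 28 and 35. Every date is a Thursday.
Each is the 1st Thursday of its month.
April 2013 — 1st Thursday is April 4, 2013.
1st Thursday of May 2013: May 2, 2013.
June 2013 — 1st Thursday is June 6, 2013.

April 4, 2013; May 2, 2013; June 6, 2013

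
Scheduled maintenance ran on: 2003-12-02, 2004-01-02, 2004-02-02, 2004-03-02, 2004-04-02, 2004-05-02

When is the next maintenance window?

2004-06-02

The day-of-month is always 2 (31, 31, 29, 31, 30 days between events).
So this recurs on the 2nd of each month.
Next: June 2004 → 2004-06-02.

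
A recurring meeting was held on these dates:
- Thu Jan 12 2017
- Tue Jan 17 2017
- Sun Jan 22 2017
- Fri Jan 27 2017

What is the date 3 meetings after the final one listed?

The spacing is 5, 5, 5 days — always 5 days.
Fri Jan 27 2017 + 5 days = Wed Feb 1 2017.
Wed Feb 1 2017 + 5 days = Mon Feb 6 2017.
Mon Feb 6 2017 + 5 days = Sat Feb 11 2017.

Sat Feb 11 2017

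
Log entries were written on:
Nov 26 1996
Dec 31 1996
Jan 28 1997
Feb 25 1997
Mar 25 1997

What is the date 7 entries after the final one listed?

Oct 28 1997

All Tuesdays; the gaps (35, 28, 28, 28) vary with month length.
This is the last Tuesday of each month.
April 1997 ends with Tuesday Apr 29 1997.
May 1997 ends with Tuesday May 27 1997.
Last Tuesday of June 1997: Jun 24 1997.
Last Tuesday of July 1997: Jul 29 1997.
Last Tuesday of August 1997: Aug 26 1997.
Last Tuesday of September 1997: Sep 30 1997.
October 1997 ends with Tuesday Oct 28 1997.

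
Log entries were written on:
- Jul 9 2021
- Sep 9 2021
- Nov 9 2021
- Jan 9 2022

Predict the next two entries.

Mar 9 2022, May 9 2022

The day-of-month is always 9 (62, 61, 61 days between events).
So this recurs on the 9th of every 2 months.
Next: March 2022 → Mar 9 2022.
Next: May 2022 → May 9 2022.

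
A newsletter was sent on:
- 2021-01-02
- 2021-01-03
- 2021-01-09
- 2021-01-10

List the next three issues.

2021-01-16, 2021-01-17, 2021-01-23

Every event lands on a Saturday or Sunday (gaps cycle 1, 6, 1).
So the schedule is: every Saturday and Sunday.
Next Saturday: 2021-01-16.
The following Sunday is 2021-01-17.
The following Saturday is 2021-01-23.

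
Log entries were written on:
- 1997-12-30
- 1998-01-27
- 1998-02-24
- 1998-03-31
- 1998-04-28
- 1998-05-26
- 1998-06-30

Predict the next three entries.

These are Tuesdays with 28, 28, 35, 28, 28, 35-day gaps.
Each is the final Tuesday of its month — 1997-12-30 is past the 28th, so '4th Tuesday' doesn't fit.
July 1998 ends with Tuesday 1998-07-28.
August 1998 ends with Tuesday 1998-08-25.
September 1998 ends with Tuesday 1998-09-29.

1998-07-28, 1998-08-25, 1998-09-29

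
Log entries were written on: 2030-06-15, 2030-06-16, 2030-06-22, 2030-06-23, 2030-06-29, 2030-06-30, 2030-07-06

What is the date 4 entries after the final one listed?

2030-07-20

Gaps: 1, 6, 1, 6, 1, 6 days — not constant, but cyclic with period 2.
The events fall on every Saturday and Sunday.
The following Sunday is 2030-07-07.
Next Saturday: 2030-07-13.
The following Sunday is 2030-07-14.
The following Saturday is 2030-07-20.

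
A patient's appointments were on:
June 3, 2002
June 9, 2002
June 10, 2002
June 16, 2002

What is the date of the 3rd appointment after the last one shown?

June 24, 2002

Every event lands on a Monday or Sunday (gaps cycle 6, 1, 6).
So the schedule is: every Monday and Sunday.
The following Monday is June 17, 2002.
Next Sunday: June 23, 2002.
Next Monday: June 24, 2002.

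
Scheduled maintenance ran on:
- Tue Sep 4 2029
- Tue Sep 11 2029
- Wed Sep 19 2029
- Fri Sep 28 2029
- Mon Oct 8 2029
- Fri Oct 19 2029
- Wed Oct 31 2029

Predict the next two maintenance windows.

Tue Nov 13 2029, Tue Nov 27 2029

Gaps: 7, 8, 9, 10, 11, 12 days — each gap is 1 larger than the previous one.
Next gap: 13 days. Wed Oct 31 2029 + 13 days = Tue Nov 13 2029.
Next gap: 14 days. Tue Nov 13 2029 + 14 days = Tue Nov 27 2029.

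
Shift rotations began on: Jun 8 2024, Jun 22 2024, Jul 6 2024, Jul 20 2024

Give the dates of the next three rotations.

Aug 3 2024, Aug 17 2024, Aug 31 2024

The spacing is 14, 14, 14 days — always 14 days.
Jul 20 2024 + 14 days = Aug 3 2024.
Aug 3 2024 + 14 days = Aug 17 2024.
Aug 17 2024 + 14 days = Aug 31 2024.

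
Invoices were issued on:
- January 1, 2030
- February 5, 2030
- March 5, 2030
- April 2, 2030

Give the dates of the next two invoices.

All dates are Tuesdays, 35, 28, 28 days apart.
Specifically, the 1st Tuesday of each month.
May 2030 — 1st Tuesday is May 7, 2030.
1st Tuesday of June 2030: June 4, 2030.

May 7, 2030; June 4, 2030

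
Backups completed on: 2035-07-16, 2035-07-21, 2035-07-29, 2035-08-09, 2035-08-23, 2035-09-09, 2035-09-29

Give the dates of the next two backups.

2035-10-22, 2035-11-17

Intervals are 5, 8, 11, 14, 17, 20 days — an arithmetic progression with common difference 3.
Next gap: 23 days. 2035-09-29 + 23 days = 2035-10-22.
Next gap: 26 days. 2035-10-22 + 26 days = 2035-11-17.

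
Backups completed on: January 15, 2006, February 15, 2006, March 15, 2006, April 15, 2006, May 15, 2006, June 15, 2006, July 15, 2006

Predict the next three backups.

Each date is the 15th; the gaps (31, 28, 31, 30, 31, 30) track the month lengths.
The rule is the 15th of each month.
Next: August 2006 → August 15, 2006.
Next: September 2006 → September 15, 2006.
Next: October 2006 → October 15, 2006.

August 15, 2006; September 15, 2006; October 15, 2006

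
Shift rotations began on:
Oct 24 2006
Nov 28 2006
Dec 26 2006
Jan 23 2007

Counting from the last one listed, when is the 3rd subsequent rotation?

All dates are Tuesdays, 35, 28, 28 days apart.
Specifically, the 4th Tuesday of each month.
February 2007 — 4th Tuesday is Feb 27 2007.
4th Tuesday of March 2007: Mar 27 2007.
4th Tuesday of April 2007: Apr 24 2007.

Apr 24 2007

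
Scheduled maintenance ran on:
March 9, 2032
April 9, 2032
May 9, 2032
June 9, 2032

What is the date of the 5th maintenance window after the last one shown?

Each date is the 9th; the gaps (31, 30, 31) track the month lengths.
The rule is the 9th of each month.
Next: July 2032 → July 9, 2032.
August 2032: August 9, 2032.
Next: September 2032 → September 9, 2032.
Next: October 2032 → October 9, 2032.
November 2032: November 9, 2032.

November 9, 2032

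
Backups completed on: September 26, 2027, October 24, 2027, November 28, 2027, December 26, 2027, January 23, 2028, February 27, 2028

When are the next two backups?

Gaps: 28, 35, 28, 28, 35 days — a mix of 28 and 35. Every date is a Sunday.
Each is the 4th Sunday of its month.
4th Sunday of March 2028: March 26, 2028.
April 2028 — 4th Sunday is April 23, 2028.

March 26, 2028; April 23, 2028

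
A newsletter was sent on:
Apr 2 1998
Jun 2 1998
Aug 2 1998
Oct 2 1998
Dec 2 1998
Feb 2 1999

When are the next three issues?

The day-of-month is always 2 (61, 61, 61, 61, 62 days between events).
So this recurs on the 2nd of every 2 months.
April 1999: Apr 2 1999.
June 1999: Jun 2 1999.
Next: August 1999 → Aug 2 1999.

Apr 2 1999, Jun 2 1999, Aug 2 1999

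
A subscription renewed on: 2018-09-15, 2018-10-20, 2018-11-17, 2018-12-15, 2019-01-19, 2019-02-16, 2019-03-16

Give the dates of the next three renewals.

All dates are Saturdays, 35, 28, 28, 35, 28, 28 days apart.
Specifically, the 3rd Saturday of each month.
April 2019 — 3rd Saturday is 2019-04-20.
3rd Saturday of May 2019: 2019-05-18.
June 2019 — 3rd Saturday is 2019-06-15.

2019-04-20, 2019-05-18, 2019-06-15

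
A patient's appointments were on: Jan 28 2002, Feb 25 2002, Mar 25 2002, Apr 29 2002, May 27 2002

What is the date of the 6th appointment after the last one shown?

These are Mondays with 28, 28, 35, 28-day gaps.
Each is the final Monday of its month — Apr 29 2002 is past the 28th, so '4th Monday' doesn't fit.
Last Monday of June 2002: Jun 24 2002.
Last Monday of July 2002: Jul 29 2002.
Last Monday of August 2002: Aug 26 2002.
Last Monday of September 2002: Sep 30 2002.
Last Monday of October 2002: Oct 28 2002.
November 2002 ends with Monday Nov 25 2002.

Nov 25 2002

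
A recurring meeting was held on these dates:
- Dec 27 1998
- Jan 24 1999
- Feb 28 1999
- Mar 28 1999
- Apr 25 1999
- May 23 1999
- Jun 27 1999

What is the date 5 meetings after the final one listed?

All dates are Sundays, 28, 35, 28, 28, 28, 35 days apart.
Specifically, the 4th Sunday of each month.
July 1999 — 4th Sunday is Jul 25 1999.
4th Sunday of August 1999: Aug 22 1999.
September 1999 — 4th Sunday is Sep 26 1999.
4th Sunday of October 1999: Oct 24 1999.
4th Sunday of November 1999: Nov 28 1999.

Nov 28 1999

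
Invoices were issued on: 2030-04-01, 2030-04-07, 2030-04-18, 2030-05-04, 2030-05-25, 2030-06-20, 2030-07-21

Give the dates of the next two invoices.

2030-08-26, 2030-10-06

Intervals are 6, 11, 16, 21, 26, 31 days — an arithmetic progression with common difference 5.
Next gap: 36 days. 2030-07-21 + 36 days = 2030-08-26.
Next gap: 41 days. 2030-08-26 + 41 days = 2030-10-06.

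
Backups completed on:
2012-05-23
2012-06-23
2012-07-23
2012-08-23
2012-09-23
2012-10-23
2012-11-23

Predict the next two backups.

The day-of-month is always 23 (31, 30, 31, 31, 30, 31 days between events).
So this recurs on the 23rd of each month.
December 2012: 2012-12-23.
Next: January 2013 → 2013-01-23.

2012-12-23, 2013-01-23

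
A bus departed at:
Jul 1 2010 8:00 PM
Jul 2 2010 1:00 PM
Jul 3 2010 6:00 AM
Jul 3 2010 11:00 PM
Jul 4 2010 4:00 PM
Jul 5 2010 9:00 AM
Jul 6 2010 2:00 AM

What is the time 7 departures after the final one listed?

Gaps: 17, 17, 17, 17, 17, 17 hours — each event is 17 hours after the previous one.
Jul 6 2010 2:00 AM + 17 h = Jul 6 2010 7:00 PM.
Jul 6 2010 7:00 PM + 17 h = Jul 7 2010 12:00 PM.
Jul 7 2010 12:00 PM + 17 h = Jul 8 2010 5:00 AM.
Jul 8 2010 5:00 AM + 17 h = Jul 8 2010 10:00 PM.
Jul 8 2010 10:00 PM + 17 h = Jul 9 2010 3:00 PM.
Jul 9 2010 3:00 PM + 17 h = Jul 10 2010 8:00 AM.
Jul 10 2010 8:00 AM + 17 h = Jul 11 2010 1:00 AM.

Jul 11 2010 1:00 AM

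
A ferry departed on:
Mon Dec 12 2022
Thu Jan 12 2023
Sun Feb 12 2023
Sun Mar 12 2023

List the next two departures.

Gaps: 31, 31, 28 days — not constant. Every event is on the 12th of the month.
Pattern: the 12th of each month.
April 2023: Wed Apr 12 2023.
May 2023: Fri May 12 2023.

Wed Apr 12 2023, Fri May 12 2023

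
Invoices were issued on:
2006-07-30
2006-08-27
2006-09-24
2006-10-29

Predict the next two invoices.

2006-11-26, 2006-12-31

These are Sundays with 28, 28, 35-day gaps.
Each is the final Sunday of its month — 2006-07-30 is past the 28th, so '4th Sunday' doesn't fit.
Last Sunday of November 2006: 2006-11-26.
Last Sunday of December 2006: 2006-12-31.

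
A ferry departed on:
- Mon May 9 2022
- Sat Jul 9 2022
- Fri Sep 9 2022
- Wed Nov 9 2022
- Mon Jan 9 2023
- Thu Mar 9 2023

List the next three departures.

Tue May 9 2023, Sun Jul 9 2023, Sat Sep 9 2023

Each date is the 9th; the gaps (61, 62, 61, 61, 59) track the month lengths.
The rule is the 9th of every 2 months.
May 2023: Tue May 9 2023.
July 2023: Sun Jul 9 2023.
September 2023: Sat Sep 9 2023.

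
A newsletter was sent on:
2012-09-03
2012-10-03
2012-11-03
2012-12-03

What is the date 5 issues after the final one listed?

Each date is the 3rd; the gaps (30, 31, 30) track the month lengths.
The rule is the 3rd of each month.
Next: January 2013 → 2013-01-03.
Next: February 2013 → 2013-02-03.
Next: March 2013 → 2013-03-03.
Next: April 2013 → 2013-04-03.
Next: May 2013 → 2013-05-03.

2013-05-03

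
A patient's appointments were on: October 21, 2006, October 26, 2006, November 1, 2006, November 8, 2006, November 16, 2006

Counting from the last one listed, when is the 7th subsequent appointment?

The spacing grows by 1 each time: 5, 6, 7, 8 days.
Next gap: 9 days. November 16, 2006 + 9 days = November 25, 2006.
Next gap: 10 days. November 25, 2006 + 10 days = December 5, 2006.
Next gap: 11 days. December 5, 2006 + 11 days = December 16, 2006.
Next gap: 12 days. December 16, 2006 + 12 days = December 28, 2006.
Next gap: 13 days. December 28, 2006 + 13 days = January 10, 2007.
Next gap: 14 days. January 10, 2007 + 14 days = January 24, 2007.
Next gap: 15 days. January 24, 2007 + 15 days = February 8, 2007.

February 8, 2007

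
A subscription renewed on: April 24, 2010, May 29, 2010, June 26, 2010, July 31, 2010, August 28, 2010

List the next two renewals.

September 25, 2010; October 30, 2010

Every date is a Saturday; gaps 35, 28, 35, 28 days.
Each is the last Saturday of its month (at least one falls on the 29th or later, ruling out '4th Saturday').
September 2010 ends with Saturday September 25, 2010.
Last Saturday of October 2010: October 30, 2010.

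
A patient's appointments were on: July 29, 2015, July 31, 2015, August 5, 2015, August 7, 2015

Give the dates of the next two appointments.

August 12, 2015; August 14, 2015

Every event lands on a Wednesday or Friday (gaps cycle 2, 5, 2).
So the schedule is: every Wednesday and Friday.
The following Wednesday is August 12, 2015.
The following Friday is August 14, 2015.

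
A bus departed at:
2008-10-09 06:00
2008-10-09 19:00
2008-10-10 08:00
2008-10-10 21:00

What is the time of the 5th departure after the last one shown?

2008-10-13 14:00

The interval is a steady 13 hours (13, 13, 13).
2008-10-10 21:00 + 13 h = 2008-10-11 10:00.
2008-10-11 10:00 + 13 h = 2008-10-11 23:00.
2008-10-11 23:00 + 13 h = 2008-10-12 12:00.
2008-10-12 12:00 + 13 h = 2008-10-13 01:00.
2008-10-13 01:00 + 13 h = 2008-10-13 14:00.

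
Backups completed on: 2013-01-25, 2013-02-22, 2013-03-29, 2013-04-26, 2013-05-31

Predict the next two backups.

2013-06-28, 2013-07-26

These are Fridays with 28, 35, 28, 35-day gaps.
Each is the final Friday of its month — 2013-03-29 is past the 28th, so '4th Friday' doesn't fit.
Last Friday of June 2013: 2013-06-28.
July 2013 ends with Friday 2013-07-26.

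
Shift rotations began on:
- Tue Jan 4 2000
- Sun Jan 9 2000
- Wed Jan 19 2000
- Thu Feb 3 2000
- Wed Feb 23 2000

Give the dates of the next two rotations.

Intervals are 5, 10, 15, 20 days — an arithmetic progression with common difference 5.
Next gap: 25 days. Wed Feb 23 2000 + 25 days = Sun Mar 19 2000.
Next gap: 30 days. Sun Mar 19 2000 + 30 days = Tue Apr 18 2000.

Sun Mar 19 2000, Tue Apr 18 2000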